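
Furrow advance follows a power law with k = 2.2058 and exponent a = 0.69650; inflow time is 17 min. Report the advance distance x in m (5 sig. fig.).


Approach: apply the power-law advance function, x = k*t^a.
x = 2.2058 * 17^0.69650 = 15.870 m
Therefore the advance distance x = 15.870 m.


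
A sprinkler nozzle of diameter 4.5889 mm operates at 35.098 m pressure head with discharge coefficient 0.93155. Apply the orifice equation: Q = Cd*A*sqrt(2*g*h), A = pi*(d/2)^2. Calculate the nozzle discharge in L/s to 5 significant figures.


A = pi*(4.5889e-3/2)^2 = 1.653892e-05 m^2
Q = 0.93155 * 1.653892e-05 * sqrt(2*9.81*35.098) * 1000 = 0.40430 L/s
Therefore the nozzle discharge = 0.40430 L/s.


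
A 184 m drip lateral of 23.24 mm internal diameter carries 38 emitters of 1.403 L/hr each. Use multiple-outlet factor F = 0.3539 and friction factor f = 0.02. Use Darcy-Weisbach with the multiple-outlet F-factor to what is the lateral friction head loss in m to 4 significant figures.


Approach: apply Darcy-Weisbach with the multiple-outlet F-factor, Q = n*q/(3600*1000) m^3/s; v = Q/A; hf = F*f*(L/D)*(v^2/(2g)).
Q = 38*1.403/(3600*1000) = 1.48094e-05 m^3/s
A = pi*(23.24e-3/2)^2 = 4.24192e-04 m^2, so v = Q/A = 0.0349122 m/s
hf = 0.3539*0.02*(184/0.02324)*(0.0349122^2/(2*9.81)) = 0.003481 m
Therefore the lateral friction head loss = 0.003481 m.


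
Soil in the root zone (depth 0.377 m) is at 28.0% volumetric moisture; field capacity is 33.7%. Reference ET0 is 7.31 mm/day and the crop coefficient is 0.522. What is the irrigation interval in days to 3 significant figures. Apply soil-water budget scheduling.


Approach: apply soil-water budget scheduling, SMD = (FC-theta)/100*depth*1000; ETc = ET0*Kc; interval = SMD/ETc.
Step 1 — soil moisture deficit:
  SMD = (33.7 - 28.0)/100 * 0.377 * 1000 = 21.489 mm
Step 2 — daily crop ET (ETc = ET0*Kc):
  ETc = 7.31 * 0.522 = 3.8158 mm/day
Step 3 — irrigation interval (SMD/ETc):
  interval = 21.489 / 3.8158 = 5.63 days
Therefore the irrigation interval = 5.63 days.


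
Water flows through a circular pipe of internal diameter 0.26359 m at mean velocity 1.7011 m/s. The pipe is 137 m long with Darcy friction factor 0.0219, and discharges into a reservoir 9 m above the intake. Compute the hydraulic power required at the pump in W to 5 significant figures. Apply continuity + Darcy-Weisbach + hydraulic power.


Approach: apply continuity + Darcy-Weisbach + hydraulic power, Q = A*v; hf = f*(L/D)*(v^2/(2g)); H = static + hf; P = rho*g*Q*H.
Step 1 — flow rate (continuity, Q = A*v):
  A = pi*(0.26359/2)^2 = 0.05456922 m^2
  Q = 0.05456922 * 1.7011 = 0.09282770 m^3/s
Step 2 — friction head loss (Darcy-Weisbach):
  hf = 0.0219 * (137/0.26359) * (1.7011^2 / (2*9.81))
  hf = 1.678790 m
Step 3 — total head: H = 9 + 1.678790 = 10.67879 m
Step 4 — hydraulic power (P = rho*g*Q*H):
  P = 1000 * 9.81 * 0.09282770 * 10.67879 = 9724.5 W
Therefore the hydraulic power required at the pump = 9724.5 W.


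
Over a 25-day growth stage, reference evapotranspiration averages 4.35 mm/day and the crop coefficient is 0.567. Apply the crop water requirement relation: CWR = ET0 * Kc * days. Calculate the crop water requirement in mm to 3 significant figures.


CWR = 4.35 * 0.567 * 25 = 61.7 mm
Therefore the crop water requirement = 61.7 mm.


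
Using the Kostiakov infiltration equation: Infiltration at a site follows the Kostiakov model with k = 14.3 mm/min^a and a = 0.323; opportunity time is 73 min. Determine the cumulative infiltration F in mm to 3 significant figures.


Approach: apply the Kostiakov infiltration equation, F = k*t^a.
F = 14.3 * 73^0.323 = 57.2 mm
Therefore the cumulative infiltration F = 57.2 mm.


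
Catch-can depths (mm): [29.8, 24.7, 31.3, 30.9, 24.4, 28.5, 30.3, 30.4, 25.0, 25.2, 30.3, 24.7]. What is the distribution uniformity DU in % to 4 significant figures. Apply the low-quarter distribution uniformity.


Approach: apply the low-quarter distribution uniformity, DU = (mean of lowest quarter of readings / overall mean)*100.
sorted lowest 3 of 12: [24.4, 24.7, 24.7] -> mean = 24.6000 mm
overall mean = 27.9583 mm
DU = (24.6000/27.9583)*100 = 87.99 %
Therefore the distribution uniformity DU = 87.99 %.


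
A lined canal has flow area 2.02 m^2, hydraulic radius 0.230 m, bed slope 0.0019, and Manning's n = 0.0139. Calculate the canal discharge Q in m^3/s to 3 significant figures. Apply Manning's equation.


Approach: apply Manning's equation, Q = (1/n)*A*R^(2/3)*S^(1/2).
Q = (1/0.0139) * 2.02 * 0.230^(2/3) * 0.0019^(1/2) = 2.38 m^3/s
Therefore the canal discharge Q = 2.38 m^3/s.


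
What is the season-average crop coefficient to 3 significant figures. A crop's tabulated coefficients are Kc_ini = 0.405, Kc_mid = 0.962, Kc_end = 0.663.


Approach: apply a simple seasonal average, Kc_avg = (Kc_ini + Kc_mid + Kc_end)/3.
Kc_avg = (0.405 + 0.962 + 0.663)/3 = 0.677
Therefore the season-average crop coefficient = 0.677.


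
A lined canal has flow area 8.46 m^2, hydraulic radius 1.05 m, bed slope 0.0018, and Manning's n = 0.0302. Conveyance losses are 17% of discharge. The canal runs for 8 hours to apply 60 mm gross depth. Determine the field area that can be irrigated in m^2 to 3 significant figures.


Approach: apply Manning's equation with a conveyance and depth budget, Q = (1/n)*A*R^(2/3)*S^(1/2); Q_field = Q*(1-loss); Area = Q_field*t/(d/1000).
Step 1 — canal discharge (Manning's equation):
  Q = (1/0.0302) * 8.46 * 1.05^(2/3) * 0.0018^(1/2) = 12.278 m^3/s
Step 2 — delivered flow: Q_field = 12.278*(1 - 17/100) = 10.191 m^3/s
Step 3 — volume delivered: V = 10.191 * 8*3600 = 293490 m^3
Step 4 — area served: A = V / (depth/1000) = 293490 / 0.06 = 4890000 m^2
Therefore the field area that can be irrigated = 4890000 m^2.


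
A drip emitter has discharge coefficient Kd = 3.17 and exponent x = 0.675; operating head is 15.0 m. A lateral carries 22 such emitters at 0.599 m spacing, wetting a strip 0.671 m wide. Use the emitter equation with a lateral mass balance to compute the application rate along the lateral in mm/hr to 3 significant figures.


Approach: apply the emitter equation with a lateral mass balance, q = Kd*h^x; Q = n*q; rate = Q/(n*spacing*width).
Step 1 — single emitter flow (q = Kd*h^x):
  q = 3.17 * 15.0^0.675 = 19.721 L/hr
Step 2 — total lateral flow: Q = 22 * 19.721 = 433.85 L/hr
Step 3 — wetted area: A = 22 * 0.599 * 0.671 = 8.8424 m^2
Step 4 — application rate: Q/A = 433.85/8.8424 = 49.1 mm/hr
Therefore the application rate along the lateral = 49.1 mm/hr.


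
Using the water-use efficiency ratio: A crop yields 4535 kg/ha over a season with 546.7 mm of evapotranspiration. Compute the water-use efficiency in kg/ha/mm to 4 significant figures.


Approach: apply the water-use efficiency ratio, WUE = yield/ET.
WUE = 4535 / 546.7 = 8.295 kg/ha/mm
Therefore the water-use efficiency = 8.295 kg/ha/mm.


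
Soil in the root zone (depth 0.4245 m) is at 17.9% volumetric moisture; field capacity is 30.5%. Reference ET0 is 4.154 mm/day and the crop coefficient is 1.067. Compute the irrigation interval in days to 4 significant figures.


Approach: apply soil-water budget scheduling, SMD = (FC-theta)/100*depth*1000; ETc = ET0*Kc; interval = SMD/ETc.
Step 1 — soil moisture deficit:
  SMD = (30.5 - 17.9)/100 * 0.4245 * 1000 = 53.4870 mm
Step 2 — daily crop ET (ETc = ET0*Kc):
  ETc = 4.154 * 1.067 = 4.43232 mm/day
Step 3 — irrigation interval (SMD/ETc):
  interval = 53.4870 / 4.43232 = 12.07 days
Therefore the irrigation interval = 12.07 days.


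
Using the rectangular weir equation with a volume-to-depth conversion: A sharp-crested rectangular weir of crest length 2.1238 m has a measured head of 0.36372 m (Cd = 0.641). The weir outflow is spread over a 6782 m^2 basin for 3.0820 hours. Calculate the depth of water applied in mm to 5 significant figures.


Approach: apply the rectangular weir equation with a volume-to-depth conversion, Q = (2/3)*Cd*L*sqrt(2g)*H^1.5; d = Q*t/A * 1000.
Step 1 — weir discharge:
  Q = (2/3)*0.641*2.1238*sqrt(2*9.81)*0.36372^1.5 = 0.8818215 m^3/s
Step 2 — volume: V = 0.8818215 * 3.0820*3600 = 9783.985 m^3
Step 3 — depth: d = V/A * 1000 = 9783.985/6782 * 1000 = 1442.6 mm
Therefore the depth of water applied = 1442.6 mm.


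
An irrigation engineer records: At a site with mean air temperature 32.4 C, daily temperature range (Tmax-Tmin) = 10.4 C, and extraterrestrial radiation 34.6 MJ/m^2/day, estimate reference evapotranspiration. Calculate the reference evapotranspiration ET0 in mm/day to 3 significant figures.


Approach: apply the Hargreaves-Samani method, ET0 = 0.0023*(Tmean+17.8)*sqrt(Tmax-Tmin)*0.408*Ra.
ET0 = 0.0023*(32.4+17.8)*sqrt(10.4)*0.408*34.6 = 5.26 mm/day
Therefore the reference evapotranspiration ET0 = 5.26 mm/day.


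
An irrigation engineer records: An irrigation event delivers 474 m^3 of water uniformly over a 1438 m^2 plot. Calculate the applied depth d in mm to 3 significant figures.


Approach: apply depth from volume over area, d = (V/A)*1000.
d = (474 / 1438) * 1000 = 330 mm
Therefore the applied depth d = 330 mm.


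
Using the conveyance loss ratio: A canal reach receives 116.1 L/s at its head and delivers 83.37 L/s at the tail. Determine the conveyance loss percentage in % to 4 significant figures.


Approach: apply the conveyance loss ratio, loss% = ((Q_head - Q_tail)/Q_head)*100.
loss = ((116.1 - 83.37)/116.1)*100 = 28.19 %
Therefore the conveyance loss percentage = 28.19 %.


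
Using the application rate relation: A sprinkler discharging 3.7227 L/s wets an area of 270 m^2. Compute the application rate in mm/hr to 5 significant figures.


Approach: apply the application rate relation, rate = (Q/A)*3600.
rate = (3.7227 / 270) * 3600 = 49.636 mm/hr
Therefore the application rate = 49.636 mm/hr.


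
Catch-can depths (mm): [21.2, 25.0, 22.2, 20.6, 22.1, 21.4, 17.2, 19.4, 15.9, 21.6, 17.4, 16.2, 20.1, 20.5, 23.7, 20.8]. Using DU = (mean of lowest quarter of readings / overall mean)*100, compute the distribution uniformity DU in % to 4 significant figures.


sorted lowest 4 of 16: [15.9, 16.2, 17.2, 17.4] -> mean = 16.6750 mm
overall mean = 20.3313 mm
DU = (16.6750/20.3313)*100 = 82.02 %
Therefore the distribution uniformity DU = 82.02 %.


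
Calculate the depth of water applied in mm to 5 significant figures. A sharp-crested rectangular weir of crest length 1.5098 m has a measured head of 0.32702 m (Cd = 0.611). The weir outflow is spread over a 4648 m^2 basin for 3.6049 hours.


Approach: apply the rectangular weir equation with a volume-to-depth conversion, Q = (2/3)*Cd*L*sqrt(2g)*H^1.5; d = Q*t/A * 1000.
Step 1 — weir discharge:
  Q = (2/3)*0.611*1.5098*sqrt(2*9.81)*0.32702^1.5 = 0.5094251 m^3/s
Step 2 — volume: V = 0.5094251 * 3.6049*3600 = 6611.136 m^3
Step 3 — depth: d = V/A * 1000 = 6611.136/4648 * 1000 = 1422.4 mm
Therefore the depth of water applied = 1422.4 mm.


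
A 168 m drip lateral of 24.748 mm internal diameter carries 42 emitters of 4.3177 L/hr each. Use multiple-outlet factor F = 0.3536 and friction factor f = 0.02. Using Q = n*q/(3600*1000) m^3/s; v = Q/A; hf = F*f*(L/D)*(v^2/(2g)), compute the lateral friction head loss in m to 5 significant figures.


Q = 42*4.3177/(3600*1000) = 5.037317e-05 m^3/s
A = pi*(24.748e-3/2)^2 = 4.810277e-04 m^2, so v = Q/A = 0.1047199 m/s
hf = 0.3536*0.02*(168/0.024748)*(0.1047199^2/(2*9.81)) = 0.026833 m
Therefore the lateral friction head loss = 0.026833 m.


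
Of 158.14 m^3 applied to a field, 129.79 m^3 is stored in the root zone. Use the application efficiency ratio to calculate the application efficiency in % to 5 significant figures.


Approach: apply the application efficiency ratio, Ea = (stored/applied)*100.
Ea = (129.79/158.14)*100 = 82.073 %
Therefore the application efficiency = 82.073 %.


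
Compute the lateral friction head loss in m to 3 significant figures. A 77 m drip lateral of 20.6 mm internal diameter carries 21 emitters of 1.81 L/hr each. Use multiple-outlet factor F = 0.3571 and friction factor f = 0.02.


Approach: apply Darcy-Weisbach with the multiple-outlet F-factor, Q = n*q/(3600*1000) m^3/s; v = Q/A; hf = F*f*(L/D)*(v^2/(2g)).
Q = 21*1.81/(3600*1000) = 1.0558e-05 m^3/s
A = pi*(20.6e-3/2)^2 = 3.3329e-04 m^2, so v = Q/A = 0.031679 m/s
hf = 0.3571*0.02*(77/0.0206)*(0.031679^2/(2*9.81)) = 0.00137 m
Therefore the lateral friction head loss = 0.00137 m.


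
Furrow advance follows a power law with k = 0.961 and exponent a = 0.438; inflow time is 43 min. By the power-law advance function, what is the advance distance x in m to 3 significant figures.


Approach: apply the power-law advance function, x = k*t^a.
x = 0.961 * 43^0.438 = 4.99 m
Therefore the advance distance x = 4.99 m.


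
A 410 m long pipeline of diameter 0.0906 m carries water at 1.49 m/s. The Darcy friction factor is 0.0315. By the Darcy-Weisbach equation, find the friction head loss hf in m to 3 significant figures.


Approach: apply the Darcy-Weisbach equation, hf = f*(L/D)*(v^2/(2g)).
hf = 0.0315 * (410/0.0906) * (1.49^2 / (2*9.81))
hf = 16.1 m
Therefore the friction head loss hf = 16.1 m.


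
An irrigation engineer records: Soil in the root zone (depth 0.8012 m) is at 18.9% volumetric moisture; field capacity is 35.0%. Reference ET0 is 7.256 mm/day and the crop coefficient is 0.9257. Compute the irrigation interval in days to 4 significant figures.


Approach: apply soil-water budget scheduling, SMD = (FC-theta)/100*depth*1000; ETc = ET0*Kc; interval = SMD/ETc.
Step 1 — soil moisture deficit:
  SMD = (35.0 - 18.9)/100 * 0.8012 * 1000 = 128.993 mm
Step 2 — daily crop ET (ETc = ET0*Kc):
  ETc = 7.256 * 0.9257 = 6.71688 mm/day
Step 3 — irrigation interval (SMD/ETc):
  interval = 128.993 / 6.71688 = 19.20 days
Therefore the irrigation interval = 19.20 days.


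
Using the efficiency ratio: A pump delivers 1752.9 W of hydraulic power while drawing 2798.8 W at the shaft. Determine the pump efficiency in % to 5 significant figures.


Approach: apply the efficiency ratio, eta = (P_out/P_in)*100.
eta = (1752.9 / 2798.8) * 100 = 62.630 %
Therefore the pump efficiency = 62.630 %.


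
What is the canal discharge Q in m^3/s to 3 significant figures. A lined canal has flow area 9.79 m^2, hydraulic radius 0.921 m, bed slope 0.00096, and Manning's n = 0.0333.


Approach: apply Manning's equation, Q = (1/n)*A*R^(2/3)*S^(1/2).
Q = (1/0.0333) * 9.79 * 0.921^(2/3) * 0.00096^(1/2) = 8.62 m^3/s
Therefore the canal discharge Q = 8.62 m^3/s.


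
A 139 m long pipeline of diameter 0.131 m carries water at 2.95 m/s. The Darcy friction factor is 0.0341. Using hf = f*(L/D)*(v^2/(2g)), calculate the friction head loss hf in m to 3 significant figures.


hf = 0.0341 * (139/0.131) * (2.95^2 / (2*9.81))
hf = 16.0 m
Therefore the friction head loss hf = 16.0 m.


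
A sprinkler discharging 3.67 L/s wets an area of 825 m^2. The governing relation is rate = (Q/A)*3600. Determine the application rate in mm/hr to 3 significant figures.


rate = (3.67 / 825) * 3600 = 16.0 mm/hr
Therefore the application rate = 16.0 mm/hr.


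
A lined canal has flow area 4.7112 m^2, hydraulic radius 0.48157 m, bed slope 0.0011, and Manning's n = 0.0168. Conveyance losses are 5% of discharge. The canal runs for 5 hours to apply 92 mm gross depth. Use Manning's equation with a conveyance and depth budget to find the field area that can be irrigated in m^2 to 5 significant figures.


Approach: apply Manning's equation with a conveyance and depth budget, Q = (1/n)*A*R^(2/3)*S^(1/2); Q_field = Q*(1-loss); Area = Q_field*t/(d/1000).
Step 1 — canal discharge (Manning's equation):
  Q = (1/0.0168) * 4.7112 * 0.48157^(2/3) * 0.0011^(1/2) = 5.714237 m^3/s
Step 2 — delivered flow: Q_field = 5.714237*(1 - 5/100) = 5.428525 m^3/s
Step 3 — volume delivered: V = 5.428525 * 5*3600 = 97713.45 m^3
Step 4 — area served: A = V / (depth/1000) = 97713.45 / 0.092 = 1062100 m^2
Therefore the field area that can be irrigated = 1062100 m^2.


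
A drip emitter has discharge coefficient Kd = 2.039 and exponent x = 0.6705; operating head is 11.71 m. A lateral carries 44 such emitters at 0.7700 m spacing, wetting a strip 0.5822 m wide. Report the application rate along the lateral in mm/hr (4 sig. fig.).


Approach: apply the emitter equation with a lateral mass balance, q = Kd*h^x; Q = n*q; rate = Q/(n*spacing*width).
Step 1 — single emitter flow (q = Kd*h^x):
  q = 2.039 * 11.71^0.6705 = 10.6141 L/hr
Step 2 — total lateral flow: Q = 44 * 10.6141 = 467.022 L/hr
Step 3 — wetted area: A = 44 * 0.7700 * 0.5822 = 19.7249 m^2
Step 4 — application rate: Q/A = 467.022/19.7249 = 23.68 mm/hr
Therefore the application rate along the lateral = 23.68 mm/hr.


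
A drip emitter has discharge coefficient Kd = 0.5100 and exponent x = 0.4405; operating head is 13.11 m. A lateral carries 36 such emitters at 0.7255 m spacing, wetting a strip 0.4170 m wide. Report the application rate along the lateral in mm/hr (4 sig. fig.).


Approach: apply the emitter equation with a lateral mass balance, q = Kd*h^x; Q = n*q; rate = Q/(n*spacing*width).
Step 1 — single emitter flow (q = Kd*h^x):
  q = 0.5100 * 13.11^0.4405 = 1.58443 L/hr
Step 2 — total lateral flow: Q = 36 * 1.58443 = 57.0396 L/hr
Step 3 — wetted area: A = 36 * 0.7255 * 0.4170 = 10.8912 m^2
Step 4 — application rate: Q/A = 57.0396/10.8912 = 5.237 mm/hr
Therefore the application rate along the lateral = 5.237 mm/hr.


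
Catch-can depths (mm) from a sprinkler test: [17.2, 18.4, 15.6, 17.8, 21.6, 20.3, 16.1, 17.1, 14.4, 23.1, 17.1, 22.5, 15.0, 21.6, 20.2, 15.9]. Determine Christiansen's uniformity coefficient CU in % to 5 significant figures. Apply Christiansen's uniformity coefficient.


Approach: apply Christiansen's uniformity coefficient, CU = (1 - mean_abs_deviation/mean)*100.
mean = 18.36875 mm
mean |d_i - mean| = 2.389844 mm
CU = (1 - 2.389844/18.36875)*100 = 86.990 %
Therefore Christiansen's uniformity coefficient CU = 86.990 %.


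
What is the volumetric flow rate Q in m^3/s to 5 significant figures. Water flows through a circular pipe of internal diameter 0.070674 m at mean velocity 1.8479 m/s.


Approach: apply the continuity equation for pipe flow, Q = A * v with A = pi*(D/2)^2.
A = pi*(0.070674/2)^2 = 0.003922918 m^2
Q = 0.003922918 * 1.8479 = 0.0072492 m^3/s
Therefore the volumetric flow rate Q = 0.0072492 m^3/s.


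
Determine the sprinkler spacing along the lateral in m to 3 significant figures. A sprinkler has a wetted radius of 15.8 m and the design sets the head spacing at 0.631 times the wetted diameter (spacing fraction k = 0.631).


Approach: apply the sprinkler spacing rule (spacing as a fraction of wetted diameter), S = k*(2*R).
S = 0.631 * (2 * 15.8) = 19.9 m
Therefore the sprinkler spacing along the lateral = 19.9 m.


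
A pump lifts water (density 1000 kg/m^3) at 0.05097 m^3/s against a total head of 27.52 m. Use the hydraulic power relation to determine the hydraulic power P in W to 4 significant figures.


Approach: apply the hydraulic power relation, P = rho*g*Q*H.
P = 1000 * 9.81 * 0.05097 * 27.52 = 13760 W
Therefore the hydraulic power P = 13760 W.


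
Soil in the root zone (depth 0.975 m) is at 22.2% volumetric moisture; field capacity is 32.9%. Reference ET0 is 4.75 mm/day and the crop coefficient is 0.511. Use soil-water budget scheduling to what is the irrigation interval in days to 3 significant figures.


Approach: apply soil-water budget scheduling, SMD = (FC-theta)/100*depth*1000; ETc = ET0*Kc; interval = SMD/ETc.
Step 1 — soil moisture deficit:
  SMD = (32.9 - 22.2)/100 * 0.975 * 1000 = 104.33 mm
Step 2 — daily crop ET (ETc = ET0*Kc):
  ETc = 4.75 * 0.511 = 2.4272 mm/day
Step 3 — irrigation interval (SMD/ETc):
  interval = 104.33 / 2.4272 = 43.0 days
Therefore the irrigation interval = 43.0 days.


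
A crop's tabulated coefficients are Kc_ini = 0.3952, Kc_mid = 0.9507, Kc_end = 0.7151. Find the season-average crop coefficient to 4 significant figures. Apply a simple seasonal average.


Approach: apply a simple seasonal average, Kc_avg = (Kc_ini + Kc_mid + Kc_end)/3.
Kc_avg = (0.3952 + 0.9507 + 0.7151)/3 = 0.6870
Therefore the season-average crop coefficient = 0.6870.


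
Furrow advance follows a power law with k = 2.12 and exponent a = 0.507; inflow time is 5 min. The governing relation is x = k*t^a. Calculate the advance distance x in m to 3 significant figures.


x = 2.12 * 5^0.507 = 4.79 m
Therefore the advance distance x = 4.79 m.


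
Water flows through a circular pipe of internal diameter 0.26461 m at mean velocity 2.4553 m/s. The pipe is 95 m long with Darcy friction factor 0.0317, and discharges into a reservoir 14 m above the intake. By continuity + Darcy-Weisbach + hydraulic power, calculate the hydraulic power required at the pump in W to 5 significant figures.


Approach: apply continuity + Darcy-Weisbach + hydraulic power, Q = A*v; hf = f*(L/D)*(v^2/(2g)); H = static + hf; P = rho*g*Q*H.
Step 1 — flow rate (continuity, Q = A*v):
  A = pi*(0.26461/2)^2 = 0.05499236 m^2
  Q = 0.05499236 * 2.4553 = 0.1350228 m^3/s
Step 2 — friction head loss (Darcy-Weisbach):
  hf = 0.0317 * (95/0.26461) * (2.4553^2 / (2*9.81))
  hf = 3.496928 m
Step 3 — total head: H = 14 + 3.496928 = 17.49693 m
Step 4 — hydraulic power (P = rho*g*Q*H):
  P = 1000 * 9.81 * 0.1350228 * 17.49693 = 23176 W
Therefore the hydraulic power required at the pump = 23176 W.


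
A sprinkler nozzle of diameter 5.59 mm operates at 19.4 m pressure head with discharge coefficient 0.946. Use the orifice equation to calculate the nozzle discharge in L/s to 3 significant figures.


Approach: apply the orifice equation, Q = Cd*A*sqrt(2*g*h), A = pi*(d/2)^2.
A = pi*(5.59e-3/2)^2 = 2.4542e-05 m^2
Q = 0.946 * 2.4542e-05 * sqrt(2*9.81*19.4) * 1000 = 0.453 L/s
Therefore the nozzle discharge = 0.453 L/s.


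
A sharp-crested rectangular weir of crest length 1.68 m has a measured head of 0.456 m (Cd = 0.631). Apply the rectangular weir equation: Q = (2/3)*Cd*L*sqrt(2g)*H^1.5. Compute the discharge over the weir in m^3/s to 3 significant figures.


Q = (2/3)*0.631*1.68*sqrt(2*9.81)*0.456^1.5 = 0.964 m^3/s
Therefore the discharge over the weir = 0.964 m^3/s.


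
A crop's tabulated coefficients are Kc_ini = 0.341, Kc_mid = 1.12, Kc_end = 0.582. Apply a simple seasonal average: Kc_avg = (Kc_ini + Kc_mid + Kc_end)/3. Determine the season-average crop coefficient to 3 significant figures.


Kc_avg = (0.341 + 1.12 + 0.582)/3 = 0.681
Therefore the season-average crop coefficient = 0.681.


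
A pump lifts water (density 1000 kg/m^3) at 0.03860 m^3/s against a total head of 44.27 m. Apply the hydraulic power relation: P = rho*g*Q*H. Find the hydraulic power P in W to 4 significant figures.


P = 1000 * 9.81 * 0.03860 * 44.27 = 16760 W
Therefore the hydraulic power P = 16760 W.


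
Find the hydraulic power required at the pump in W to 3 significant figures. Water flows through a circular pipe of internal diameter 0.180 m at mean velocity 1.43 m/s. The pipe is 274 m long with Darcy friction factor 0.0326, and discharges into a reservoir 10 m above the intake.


Approach: apply continuity + Darcy-Weisbach + hydraulic power, Q = A*v; hf = f*(L/D)*(v^2/(2g)); H = static + hf; P = rho*g*Q*H.
Step 1 — flow rate (continuity, Q = A*v):
  A = pi*(0.180/2)^2 = 0.025447 m^2
  Q = 0.025447 * 1.43 = 0.036389 m^3/s
Step 2 — friction head loss (Darcy-Weisbach):
  hf = 0.0326 * (274/0.180) * (1.43^2 / (2*9.81))
  hf = 5.1721 m
Step 3 — total head: H = 10 + 5.1721 = 15.172 m
Step 4 — hydraulic power (P = rho*g*Q*H):
  P = 1000 * 9.81 * 0.036389 * 15.172 = 5420 W
Therefore the hydraulic power required at the pump = 5420 W.


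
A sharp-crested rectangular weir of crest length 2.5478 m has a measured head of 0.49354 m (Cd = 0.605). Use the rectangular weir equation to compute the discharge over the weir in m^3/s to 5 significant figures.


Approach: apply the rectangular weir equation, Q = (2/3)*Cd*L*sqrt(2g)*H^1.5.
Q = (2/3)*0.605*2.5478*sqrt(2*9.81)*0.49354^1.5 = 1.5782 m^3/s
Therefore the discharge over the weir = 1.5782 m^3/s.


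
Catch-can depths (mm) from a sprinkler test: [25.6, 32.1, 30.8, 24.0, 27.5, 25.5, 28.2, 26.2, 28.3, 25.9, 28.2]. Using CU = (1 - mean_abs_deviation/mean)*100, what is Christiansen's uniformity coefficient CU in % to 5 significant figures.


mean = 27.48182 mm
mean |d_i - mean| = 1.856198 mm
CU = (1 - 1.856198/27.48182)*100 = 93.246 %
Therefore Christiansen's uniformity coefficient CU = 93.246 %.


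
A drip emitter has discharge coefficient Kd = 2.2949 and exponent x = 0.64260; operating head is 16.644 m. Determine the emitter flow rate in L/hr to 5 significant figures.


Approach: apply the emitter characteristic equation, q = Kd * h^x.
q = 2.2949 * 16.644^0.64260 = 13.981 L/hr
Therefore the emitter flow rate = 13.981 L/hr.


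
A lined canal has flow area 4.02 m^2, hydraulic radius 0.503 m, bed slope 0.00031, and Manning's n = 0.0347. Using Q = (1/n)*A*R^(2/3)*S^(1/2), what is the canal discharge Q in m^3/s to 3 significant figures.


Q = (1/0.0347) * 4.02 * 0.503^(2/3) * 0.00031^(1/2) = 1.29 m^3/s
Therefore the canal discharge Q = 1.29 m^3/s.


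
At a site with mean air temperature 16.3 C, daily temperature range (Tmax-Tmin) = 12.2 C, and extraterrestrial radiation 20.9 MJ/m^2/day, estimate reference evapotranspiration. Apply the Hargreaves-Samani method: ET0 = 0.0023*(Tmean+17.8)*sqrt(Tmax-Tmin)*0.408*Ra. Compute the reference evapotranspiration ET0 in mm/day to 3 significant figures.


ET0 = 0.0023*(16.3+17.8)*sqrt(12.2)*0.408*20.9 = 2.34 mm/day
Therefore the reference evapotranspiration ET0 = 2.34 mm/day.


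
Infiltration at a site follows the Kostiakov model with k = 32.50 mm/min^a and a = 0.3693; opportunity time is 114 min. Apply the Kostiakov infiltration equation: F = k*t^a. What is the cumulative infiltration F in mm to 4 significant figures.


F = 32.50 * 114^0.3693 = 186.9 mm
Therefore the cumulative infiltration F = 186.9 mm.


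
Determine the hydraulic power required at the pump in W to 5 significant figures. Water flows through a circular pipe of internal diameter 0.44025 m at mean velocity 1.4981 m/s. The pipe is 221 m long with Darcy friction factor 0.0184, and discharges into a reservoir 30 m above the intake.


Approach: apply continuity + Darcy-Weisbach + hydraulic power, Q = A*v; hf = f*(L/D)*(v^2/(2g)); H = static + hf; P = rho*g*Q*H.
Step 1 — flow rate (continuity, Q = A*v):
  A = pi*(0.44025/2)^2 = 0.1522259 m^2
  Q = 0.1522259 * 1.4981 = 0.2280497 m^3/s
Step 2 — friction head loss (Darcy-Weisbach):
  hf = 0.0184 * (221/0.44025) * (1.4981^2 / (2*9.81))
  hf = 1.056558 m
Step 3 — total head: H = 30 + 1.056558 = 31.05656 m
Step 4 — hydraulic power (P = rho*g*Q*H):
  P = 1000 * 9.81 * 0.2280497 * 31.05656 = 69479 W
Therefore the hydraulic power required at the pump = 69479 W.


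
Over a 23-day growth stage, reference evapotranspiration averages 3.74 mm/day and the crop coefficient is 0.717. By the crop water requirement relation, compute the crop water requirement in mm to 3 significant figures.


Approach: apply the crop water requirement relation, CWR = ET0 * Kc * days.
CWR = 3.74 * 0.717 * 23 = 61.7 mm
Therefore the crop water requirement = 61.7 mm.


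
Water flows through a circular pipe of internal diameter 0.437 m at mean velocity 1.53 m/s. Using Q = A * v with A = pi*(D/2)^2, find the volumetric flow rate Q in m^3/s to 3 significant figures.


A = pi*(0.437/2)^2 = 0.14999 m^2
Q = 0.14999 * 1.53 = 0.229 m^3/s
Therefore the volumetric flow rate Q = 0.229 m^3/s.


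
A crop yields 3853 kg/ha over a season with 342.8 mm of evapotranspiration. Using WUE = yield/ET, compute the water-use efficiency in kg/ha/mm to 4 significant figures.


WUE = 3853 / 342.8 = 11.24 kg/ha/mm
Therefore the water-use efficiency = 11.24 kg/ha/mm.


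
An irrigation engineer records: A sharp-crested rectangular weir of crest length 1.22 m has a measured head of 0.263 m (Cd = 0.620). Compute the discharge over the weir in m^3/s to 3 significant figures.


Approach: apply the rectangular weir equation, Q = (2/3)*Cd*L*sqrt(2g)*H^1.5.
Q = (2/3)*0.620*1.22*sqrt(2*9.81)*0.263^1.5 = 0.301 m^3/s
Therefore the discharge over the weir = 0.301 m^3/s.


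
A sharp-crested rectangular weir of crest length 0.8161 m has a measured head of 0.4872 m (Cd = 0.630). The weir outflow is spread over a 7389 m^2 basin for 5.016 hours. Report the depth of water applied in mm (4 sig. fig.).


Approach: apply the rectangular weir equation with a volume-to-depth conversion, Q = (2/3)*Cd*L*sqrt(2g)*H^1.5; d = Q*t/A * 1000.
Step 1 — weir discharge:
  Q = (2/3)*0.630*0.8161*sqrt(2*9.81)*0.4872^1.5 = 0.516301 m^3/s
Step 2 — volume: V = 0.516301 * 5.016*3600 = 9323.16 m^3
Step 3 — depth: d = V/A * 1000 = 9323.16/7389 * 1000 = 1262 mm
Therefore the depth of water applied = 1262 mm.


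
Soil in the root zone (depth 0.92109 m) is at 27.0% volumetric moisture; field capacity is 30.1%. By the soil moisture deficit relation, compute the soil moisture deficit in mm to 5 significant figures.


Approach: apply the soil moisture deficit relation, SMD = (FC - theta)/100 * depth * 1000.
SMD = (30.1 - 27.0)/100 * 0.92109 * 1000 = 28.554 mm
Therefore the soil moisture deficit = 28.554 mm.


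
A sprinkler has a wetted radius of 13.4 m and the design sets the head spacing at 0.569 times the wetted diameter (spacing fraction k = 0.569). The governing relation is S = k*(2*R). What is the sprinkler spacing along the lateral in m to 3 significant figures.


S = 0.569 * (2 * 13.4) = 15.2 m
Therefore the sprinkler spacing along the lateral = 15.2 m.


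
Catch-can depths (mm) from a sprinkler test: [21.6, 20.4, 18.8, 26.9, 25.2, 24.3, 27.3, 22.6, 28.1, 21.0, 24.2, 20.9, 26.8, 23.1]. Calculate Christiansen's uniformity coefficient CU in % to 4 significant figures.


Approach: apply Christiansen's uniformity coefficient, CU = (1 - mean_abs_deviation/mean)*100.
mean = 23.6571 mm
mean |d_i - mean| = 2.45714 mm
CU = (1 - 2.45714/23.6571)*100 = 89.61 %
Therefore Christiansen's uniformity coefficient CU = 89.61 %.


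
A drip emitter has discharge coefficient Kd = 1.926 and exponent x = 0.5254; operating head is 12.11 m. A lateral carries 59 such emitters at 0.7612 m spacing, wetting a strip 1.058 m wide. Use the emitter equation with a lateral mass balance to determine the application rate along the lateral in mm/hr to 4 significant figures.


Approach: apply the emitter equation with a lateral mass balance, q = Kd*h^x; Q = n*q; rate = Q/(n*spacing*width).
Step 1 — single emitter flow (q = Kd*h^x):
  q = 1.926 * 12.11^0.5254 = 7.14069 L/hr
Step 2 — total lateral flow: Q = 59 * 7.14069 = 421.301 L/hr
Step 3 — wetted area: A = 59 * 0.7612 * 1.058 = 47.5156 m^2
Step 4 — application rate: Q/A = 421.301/47.5156 = 8.867 mm/hr
Therefore the application rate along the lateral = 8.867 mm/hr.


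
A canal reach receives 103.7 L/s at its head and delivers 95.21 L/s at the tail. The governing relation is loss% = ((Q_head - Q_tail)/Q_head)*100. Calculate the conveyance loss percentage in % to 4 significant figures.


loss = ((103.7 - 95.21)/103.7)*100 = 8.187 %
Therefore the conveyance loss percentage = 8.187 %.


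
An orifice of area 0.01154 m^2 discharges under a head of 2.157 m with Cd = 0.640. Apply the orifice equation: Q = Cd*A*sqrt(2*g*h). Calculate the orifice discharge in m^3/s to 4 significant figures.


Q = 0.640 * 0.01154 * sqrt(2*9.81*2.157) = 0.04805 m^3/s
Therefore the orifice discharge = 0.04805 m^3/s.


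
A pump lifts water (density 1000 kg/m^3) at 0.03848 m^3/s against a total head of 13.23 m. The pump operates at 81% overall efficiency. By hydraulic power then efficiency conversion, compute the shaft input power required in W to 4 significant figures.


Approach: apply hydraulic power then efficiency conversion, P = rho*g*Q*H; P_in = P/eta.
Step 1 — hydraulic power (P = rho*g*Q*H):
  P = 1000 * 9.81 * 0.03848 * 13.23 = 4994.18 W
Step 2 — input power: P_in = P/eta = 4994.18 / 0.81 = 6166 W
Therefore the shaft input power required = 6166 W.


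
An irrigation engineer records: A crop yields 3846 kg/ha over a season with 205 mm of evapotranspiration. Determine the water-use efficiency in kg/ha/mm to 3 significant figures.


Approach: apply the water-use efficiency ratio, WUE = yield/ET.
WUE = 3846 / 205 = 18.8 kg/ha/mm
Therefore the water-use efficiency = 18.8 kg/ha/mm.


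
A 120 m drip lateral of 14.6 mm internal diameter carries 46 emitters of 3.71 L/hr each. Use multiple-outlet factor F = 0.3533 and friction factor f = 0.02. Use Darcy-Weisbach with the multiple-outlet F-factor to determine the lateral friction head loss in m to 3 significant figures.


Approach: apply Darcy-Weisbach with the multiple-outlet F-factor, Q = n*q/(3600*1000) m^3/s; v = Q/A; hf = F*f*(L/D)*(v^2/(2g)).
Q = 46*3.71/(3600*1000) = 4.7406e-05 m^3/s
A = pi*(14.6e-3/2)^2 = 1.6742e-04 m^2, so v = Q/A = 0.28316 m/s
hf = 0.3533*0.02*(120/0.0146)*(0.28316^2/(2*9.81)) = 0.237 m
Therefore the lateral friction head loss = 0.237 m.


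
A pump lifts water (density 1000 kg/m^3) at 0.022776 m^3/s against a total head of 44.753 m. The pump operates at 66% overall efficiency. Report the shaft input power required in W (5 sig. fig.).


Approach: apply hydraulic power then efficiency conversion, P = rho*g*Q*H; P_in = P/eta.
Step 1 — hydraulic power (P = rho*g*Q*H):
  P = 1000 * 9.81 * 0.022776 * 44.753 = 9999.277 W
Step 2 — input power: P_in = P/eta = 9999.277 / 0.66 = 15150 W
Therefore the shaft input power required = 15150 W.


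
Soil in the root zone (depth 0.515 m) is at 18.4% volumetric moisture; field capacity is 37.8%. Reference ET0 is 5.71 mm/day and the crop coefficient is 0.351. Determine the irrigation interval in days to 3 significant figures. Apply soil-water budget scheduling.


Approach: apply soil-water budget scheduling, SMD = (FC-theta)/100*depth*1000; ETc = ET0*Kc; interval = SMD/ETc.
Step 1 — soil moisture deficit:
  SMD = (37.8 - 18.4)/100 * 0.515 * 1000 = 99.910 mm
Step 2 — daily crop ET (ETc = ET0*Kc):
  ETc = 5.71 * 0.351 = 2.0042 mm/day
Step 3 — irrigation interval (SMD/ETc):
  interval = 99.910 / 2.0042 = 49.9 days
Therefore the irrigation interval = 49.9 days.


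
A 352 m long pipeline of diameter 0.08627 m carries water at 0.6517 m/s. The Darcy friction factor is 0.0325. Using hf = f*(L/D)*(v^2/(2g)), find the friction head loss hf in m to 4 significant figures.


hf = 0.0325 * (352/0.08627) * (0.6517^2 / (2*9.81))
hf = 2.871 m
Therefore the friction head loss hf = 2.871 m.


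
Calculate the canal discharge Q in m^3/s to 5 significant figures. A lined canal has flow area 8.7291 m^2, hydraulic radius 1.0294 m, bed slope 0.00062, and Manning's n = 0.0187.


Approach: apply Manning's equation, Q = (1/n)*A*R^(2/3)*S^(1/2).
Q = (1/0.0187) * 8.7291 * 1.0294^(2/3) * 0.00062^(1/2) = 11.850 m^3/s
Therefore the canal discharge Q = 11.850 m^3/s.


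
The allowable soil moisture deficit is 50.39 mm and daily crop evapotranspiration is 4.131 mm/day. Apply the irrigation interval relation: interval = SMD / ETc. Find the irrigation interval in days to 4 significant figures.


interval = 50.39 / 4.131 = 12.20 days
Therefore the irrigation interval = 12.20 days.


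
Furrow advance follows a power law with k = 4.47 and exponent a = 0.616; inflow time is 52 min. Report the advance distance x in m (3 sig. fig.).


Approach: apply the power-law advance function, x = k*t^a.
x = 4.47 * 52^0.616 = 51.0 m
Therefore the advance distance x = 51.0 m.


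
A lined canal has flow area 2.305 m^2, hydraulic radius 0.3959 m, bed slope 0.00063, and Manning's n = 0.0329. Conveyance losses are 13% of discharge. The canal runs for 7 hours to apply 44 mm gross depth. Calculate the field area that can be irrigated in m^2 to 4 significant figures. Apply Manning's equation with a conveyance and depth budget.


Approach: apply Manning's equation with a conveyance and depth budget, Q = (1/n)*A*R^(2/3)*S^(1/2); Q_field = Q*(1-loss); Area = Q_field*t/(d/1000).
Step 1 — canal discharge (Manning's equation):
  Q = (1/0.0329) * 2.305 * 0.3959^(2/3) * 0.00063^(1/2) = 0.948132 m^3/s
Step 2 — delivered flow: Q_field = 0.948132*(1 - 13/100) = 0.824875 m^3/s
Step 3 — volume delivered: V = 0.824875 * 7*3600 = 20786.9 m^3
Step 4 — area served: A = V / (depth/1000) = 20786.9 / 0.044 = 472400 m^2
Therefore the field area that can be irrigated = 472400 m^2.


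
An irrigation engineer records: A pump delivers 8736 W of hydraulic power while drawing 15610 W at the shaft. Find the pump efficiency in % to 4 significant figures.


Approach: apply the efficiency ratio, eta = (P_out/P_in)*100.
eta = (8736 / 15610) * 100 = 55.96 %
Therefore the pump efficiency = 55.96 %.


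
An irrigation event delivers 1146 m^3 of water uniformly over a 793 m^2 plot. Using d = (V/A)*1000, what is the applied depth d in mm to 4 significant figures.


d = (1146 / 793) * 1000 = 1445 mm
Therefore the applied depth d = 1445 mm.


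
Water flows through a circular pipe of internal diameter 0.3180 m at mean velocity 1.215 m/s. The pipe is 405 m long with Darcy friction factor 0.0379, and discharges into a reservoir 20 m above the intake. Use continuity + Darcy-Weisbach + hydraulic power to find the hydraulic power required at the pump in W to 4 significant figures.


Approach: apply continuity + Darcy-Weisbach + hydraulic power, Q = A*v; hf = f*(L/D)*(v^2/(2g)); H = static + hf; P = rho*g*Q*H.
Step 1 — flow rate (continuity, Q = A*v):
  A = pi*(0.3180/2)^2 = 0.0794226 m^2
  Q = 0.0794226 * 1.215 = 0.0964985 m^3/s
Step 2 — friction head loss (Darcy-Weisbach):
  hf = 0.0379 * (405/0.3180) * (1.215^2 / (2*9.81))
  hf = 3.63179 m
Step 3 — total head: H = 20 + 3.63179 = 23.6318 m
Step 4 — hydraulic power (P = rho*g*Q*H):
  P = 1000 * 9.81 * 0.0964985 * 23.6318 = 22370 W
Therefore the hydraulic power required at the pump = 22370 W.


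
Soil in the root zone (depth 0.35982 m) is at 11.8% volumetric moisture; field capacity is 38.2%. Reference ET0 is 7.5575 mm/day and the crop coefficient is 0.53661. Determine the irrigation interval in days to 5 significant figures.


Approach: apply soil-water budget scheduling, SMD = (FC-theta)/100*depth*1000; ETc = ET0*Kc; interval = SMD/ETc.
Step 1 — soil moisture deficit:
  SMD = (38.2 - 11.8)/100 * 0.35982 * 1000 = 94.99248 mm
Step 2 — daily crop ET (ETc = ET0*Kc):
  ETc = 7.5575 * 0.53661 = 4.055430 mm/day
Step 3 — irrigation interval (SMD/ETc):
  interval = 94.99248 / 4.055430 = 23.424 days
Therefore the irrigation interval = 23.424 days.


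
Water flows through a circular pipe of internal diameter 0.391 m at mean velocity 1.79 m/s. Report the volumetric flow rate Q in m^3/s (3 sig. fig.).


Approach: apply the continuity equation for pipe flow, Q = A * v with A = pi*(D/2)^2.
A = pi*(0.391/2)^2 = 0.12007 m^2
Q = 0.12007 * 1.79 = 0.215 m^3/s
Therefore the volumetric flow rate Q = 0.215 m^3/s.


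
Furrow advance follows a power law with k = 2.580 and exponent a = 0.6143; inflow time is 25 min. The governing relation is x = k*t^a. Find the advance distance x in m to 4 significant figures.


x = 2.580 * 25^0.6143 = 18.64 m
Therefore the advance distance x = 18.64 m.


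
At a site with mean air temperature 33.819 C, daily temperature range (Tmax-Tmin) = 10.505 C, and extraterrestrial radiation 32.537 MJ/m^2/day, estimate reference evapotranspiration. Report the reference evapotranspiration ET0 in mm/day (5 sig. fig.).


Approach: apply the Hargreaves-Samani method, ET0 = 0.0023*(Tmean+17.8)*sqrt(Tmax-Tmin)*0.408*Ra.
ET0 = 0.0023*(33.819+17.8)*sqrt(10.505)*0.408*32.537 = 5.1083 mm/day
Therefore the reference evapotranspiration ET0 = 5.1083 mm/day.


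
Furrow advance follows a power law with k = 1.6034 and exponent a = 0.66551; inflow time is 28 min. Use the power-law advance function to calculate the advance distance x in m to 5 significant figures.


Approach: apply the power-law advance function, x = k*t^a.
x = 1.6034 * 28^0.66551 = 14.728 m
Therefore the advance distance x = 14.728 m.
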